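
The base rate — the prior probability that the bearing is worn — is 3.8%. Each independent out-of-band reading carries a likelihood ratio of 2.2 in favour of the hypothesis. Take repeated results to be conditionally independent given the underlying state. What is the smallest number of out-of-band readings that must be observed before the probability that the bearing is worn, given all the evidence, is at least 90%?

Prior odds: 0.038 ÷ 0.962 = 19/481.
Likelihood ratio per out-of-band reading = 2.2.
Target posterior odds = 0.9/0.1 = 9.
Need (19/481) × 2.2ⁿ ≥ 9, i.e. 2.2ⁿ ≥ 4329/19.
2.2⁶ = 1771561/15625 falls short of 4329/19 but 2.2⁷ = 19487171/78125 reaches it, so n = 7.

7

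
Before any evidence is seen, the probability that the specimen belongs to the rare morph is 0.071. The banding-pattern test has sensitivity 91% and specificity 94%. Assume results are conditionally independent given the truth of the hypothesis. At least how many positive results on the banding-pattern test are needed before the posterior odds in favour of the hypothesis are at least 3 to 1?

Prior odds = 0.071/0.929 = 71/929.
False-positive rate = 1 − 0.94 = 0.06; likelihood ratio of a positive = 0.91/0.06 = 91/6.
Target odds = 3.
Require (91/6)ⁿ ≥ 3 ÷ (71/929) = 2787/71.
(91/6)¹ = 91/6 falls short of 2787/71 but (91/6)² = 8281/36 reaches it, so n = 2.

2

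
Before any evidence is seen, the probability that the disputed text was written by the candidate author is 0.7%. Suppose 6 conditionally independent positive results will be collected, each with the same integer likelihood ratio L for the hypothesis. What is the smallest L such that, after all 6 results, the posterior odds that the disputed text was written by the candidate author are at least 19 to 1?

4

Prior odds = 0.007/0.993 = 7/993.
Target odds = 19.
Need L⁶ ≥ 19 ÷ (7/993) = 18867/7.
3⁶ = 729 < 18867/7 ≤ 4096 = 4⁶, so L = 4.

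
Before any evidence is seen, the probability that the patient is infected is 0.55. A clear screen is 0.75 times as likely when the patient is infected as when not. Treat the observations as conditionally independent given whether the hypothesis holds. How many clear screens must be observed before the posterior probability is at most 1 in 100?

Prior odds = 0.55/0.45 = 11/9.
Likelihood ratio per clear screen = 0.75.
Target odds: 0.01 ÷ 0.99 = 1/99.
Need (11/9) × 0.75ⁿ ≤ 1/99, i.e. 0.75ⁿ ≤ 1/121.
0.75¹⁶ ≈0.0100226 is still above 1/121 but 0.75¹⁷ ≈0.00751695 is at or below it, so n = 17.

17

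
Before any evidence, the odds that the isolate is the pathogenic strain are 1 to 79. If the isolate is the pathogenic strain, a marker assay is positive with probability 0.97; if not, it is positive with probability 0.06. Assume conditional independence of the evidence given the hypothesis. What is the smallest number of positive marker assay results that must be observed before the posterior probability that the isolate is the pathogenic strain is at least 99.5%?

4

Prior odds = 1/79.
Likelihood ratio of a positive = 0.97/0.06 = 97/6.
Target odds: 0.995 ÷ 0.005 = 199.
Require (97/6)ⁿ ≥ 199 ÷ (1/79) = 15721.
(97/6)³ = 912673/216 falls short of 15721 but (97/6)⁴ = 88529281/1296 reaches it, so n = 4.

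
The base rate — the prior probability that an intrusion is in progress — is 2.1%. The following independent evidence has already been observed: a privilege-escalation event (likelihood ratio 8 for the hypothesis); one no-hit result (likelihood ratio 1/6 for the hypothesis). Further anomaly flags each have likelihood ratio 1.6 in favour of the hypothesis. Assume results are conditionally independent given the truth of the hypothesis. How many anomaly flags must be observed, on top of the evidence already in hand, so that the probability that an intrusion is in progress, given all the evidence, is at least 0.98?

16

Prior odds = 0.021/0.979 = 21/979.
Combined Bayes factor of the evidence already in hand = 8 × (1/6) = 4/3.
Odds after that evidence = (21/979) × 4/3 = 28/979.
Target odds = 0.98/0.02 = 49.
Need 1.6ⁿ ≥ 49 ÷ (28/979) = 1713.25.
1.6¹⁵ ≈1152.92 falls short of 1713.25 but 1.6¹⁶ ≈1844.67 reaches it, so n = 16.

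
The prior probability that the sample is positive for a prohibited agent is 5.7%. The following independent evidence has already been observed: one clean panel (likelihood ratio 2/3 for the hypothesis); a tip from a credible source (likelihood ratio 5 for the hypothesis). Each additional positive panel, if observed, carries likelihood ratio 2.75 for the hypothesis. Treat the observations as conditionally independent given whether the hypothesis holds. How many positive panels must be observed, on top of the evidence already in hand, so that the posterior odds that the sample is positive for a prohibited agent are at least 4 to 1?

Prior odds = 0.057/0.943 = 57/943.
Combined Bayes factor of the evidence already in hand = (2/3) × 5 = 10/3.
Odds after that evidence = (57/943) × 10/3 = 190/943.
Target odds = 4.
Need 2.75ⁿ ≥ 4 ÷ (190/943) = 1886/95.
2.75² = 7.5625 falls short of 1886/95 but 2.75³ = 20.796875 reaches it, so n = 3.

3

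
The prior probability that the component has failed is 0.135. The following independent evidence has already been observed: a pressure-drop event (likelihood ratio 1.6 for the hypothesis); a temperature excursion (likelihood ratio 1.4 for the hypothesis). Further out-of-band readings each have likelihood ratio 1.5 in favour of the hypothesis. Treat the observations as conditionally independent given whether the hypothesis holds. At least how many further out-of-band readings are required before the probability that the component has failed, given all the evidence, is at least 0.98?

Prior odds = 0.135/0.865 = 27/173.
Combined Bayes factor of the evidence already in hand = 1.6 × 1.4 = 2.24.
Odds after that evidence = (27/173) × 2.24 = 1512/4325.
Target odds = 0.98/0.02 = 49.
Need 1.5ⁿ ≥ 49 ÷ (1512/4325) = 30275/216.
1.5¹² = 531441/4096 falls short of 30275/216 but 1.5¹³ = 1594323/8192 reaches it, so n = 13.

13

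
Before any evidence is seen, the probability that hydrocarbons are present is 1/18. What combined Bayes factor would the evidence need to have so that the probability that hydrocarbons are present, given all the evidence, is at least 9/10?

153

Prior odds = (1/18)/(17/18) = 1/17.
Target odds = 0.9/0.1 = 9.
Required Bayes factor = 9 ÷ (1/17) = 153.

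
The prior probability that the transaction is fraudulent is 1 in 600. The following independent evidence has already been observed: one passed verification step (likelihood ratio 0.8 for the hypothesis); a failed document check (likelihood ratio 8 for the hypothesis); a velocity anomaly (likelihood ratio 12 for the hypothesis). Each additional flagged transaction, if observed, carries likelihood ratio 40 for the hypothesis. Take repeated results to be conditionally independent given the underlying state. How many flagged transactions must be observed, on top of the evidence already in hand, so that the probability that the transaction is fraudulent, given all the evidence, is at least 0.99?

2

Prior odds = (1/600)/(599/600) = 1/599.
Combined Bayes factor of the evidence already in hand = 0.8 × 8 × 12 = 76.8.
Odds after that evidence = (1/599) × 76.8 = 384/2995.
Target odds = 0.99/0.01 = 99.
Need 40ⁿ ≥ 99 ÷ (384/2995) = 772.1484375.
40¹ = 40 falls short of 772.1484375 but 40² = 1600 reaches it, so n = 2.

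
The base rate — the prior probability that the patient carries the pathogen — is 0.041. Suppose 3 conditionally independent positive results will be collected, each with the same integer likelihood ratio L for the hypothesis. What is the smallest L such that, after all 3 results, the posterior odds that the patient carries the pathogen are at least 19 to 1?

Prior odds = 0.041/0.959 = 41/959.
Target odds = 19.
Need L³ ≥ 19 ÷ (41/959) = 18221/41.
7³ = 343 < 18221/41 ≤ 512 = 8³, so L = 8.

8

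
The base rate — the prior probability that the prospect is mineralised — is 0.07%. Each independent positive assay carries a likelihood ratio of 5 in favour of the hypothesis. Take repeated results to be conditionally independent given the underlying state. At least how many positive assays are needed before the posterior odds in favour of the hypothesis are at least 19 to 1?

Prior odds = 0.0007/0.9993 = 7/9993.
Likelihood ratio per positive assay = 5.
Target odds = 19.
Need (7/9993) × 5ⁿ ≥ 19, i.e. 5ⁿ ≥ 189867/7.
5⁶ = 15625 falls short of 189867/7 but 5⁷ = 78125 reaches it, so n = 7.

7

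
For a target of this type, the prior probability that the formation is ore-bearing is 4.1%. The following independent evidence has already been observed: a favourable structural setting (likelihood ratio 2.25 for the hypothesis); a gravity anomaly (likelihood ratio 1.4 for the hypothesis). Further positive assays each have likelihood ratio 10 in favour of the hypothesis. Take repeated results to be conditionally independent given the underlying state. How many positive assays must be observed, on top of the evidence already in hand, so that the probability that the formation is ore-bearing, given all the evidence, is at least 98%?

Prior odds = 0.041/0.959 = 41/959.
Combined Bayes factor of the evidence already in hand = 2.25 × 1.4 = 3.15.
Odds after that evidence = (41/959) × 3.15 = 369/2740.
Target odds = 0.98/0.02 = 49.
Need 10ⁿ ≥ 49 ÷ (369/2740) = 134260/369.
10² = 100 falls short of 134260/369 but 10³ = 1000 reaches it, so n = 3.

3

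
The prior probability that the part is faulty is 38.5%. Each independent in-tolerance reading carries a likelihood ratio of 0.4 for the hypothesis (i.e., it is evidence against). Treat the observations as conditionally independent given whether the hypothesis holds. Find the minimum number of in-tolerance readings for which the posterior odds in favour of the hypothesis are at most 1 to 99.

Prior odds = 0.385/0.615 = 77/123.
Likelihood ratio per in-tolerance reading = 0.4.
Target odds = 1/99.
Need (77/123) × 0.4ⁿ ≤ 1/99, i.e. 0.4ⁿ ≤ 41/2541.
0.4⁴ = 0.0256 is still above 41/2541 but 0.4⁵ = 0.01024 is at or below it, so n = 5.

5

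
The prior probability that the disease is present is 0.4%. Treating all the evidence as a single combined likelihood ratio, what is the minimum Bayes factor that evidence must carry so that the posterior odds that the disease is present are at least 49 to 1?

12201

Prior odds = 0.004/0.996 = 1/249.
Target odds = 49.
Required Bayes factor = 49 ÷ (1/249) = 12201.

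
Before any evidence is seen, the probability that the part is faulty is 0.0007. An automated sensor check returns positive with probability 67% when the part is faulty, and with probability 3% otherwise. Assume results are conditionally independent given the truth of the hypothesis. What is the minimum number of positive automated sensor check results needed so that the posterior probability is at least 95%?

4

Prior odds = 0.0007/0.9993 = 7/9993.
Likelihood ratio of a positive result = 0.67/0.03 = 67/3.
Target odds: 0.95 ÷ 0.05 = 19.
Need (7/9993) × (67/3)ⁿ ≥ 19, i.e. (67/3)ⁿ ≥ 189867/7.
(67/3)³ = 300763/27 falls short of 189867/7 but (67/3)⁴ = 20151121/81 reaches it, so n = 4.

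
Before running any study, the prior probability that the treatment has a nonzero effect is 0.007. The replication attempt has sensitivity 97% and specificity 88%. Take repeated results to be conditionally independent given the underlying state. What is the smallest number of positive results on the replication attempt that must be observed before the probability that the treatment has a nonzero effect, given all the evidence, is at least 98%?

Prior odds = 0.007/0.993 = 7/993.
False-positive rate = 1 − 0.88 = 0.12; likelihood ratio of a positive = 0.97/0.12 = 97/12.
Target posterior odds = 0.98/0.02 = 49.
Need (7/993) × (97/12)ⁿ ≥ 49, i.e. (97/12)ⁿ ≥ 6951.
(97/12)⁴ = 88529281/20736 falls short of 6951 but (97/12)⁵ ≈34510.6 reaches it, so n = 5.

5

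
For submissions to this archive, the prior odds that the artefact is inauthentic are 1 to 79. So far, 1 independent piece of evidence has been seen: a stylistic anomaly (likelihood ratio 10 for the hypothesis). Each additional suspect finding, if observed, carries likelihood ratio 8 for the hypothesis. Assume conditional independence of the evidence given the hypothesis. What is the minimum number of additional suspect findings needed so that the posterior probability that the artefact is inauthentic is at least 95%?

Prior odds = 1/79.
Bayes factor of the evidence already in hand = 10.
Odds after that evidence = (1/79) × 10 = 10/79.
Target odds = 0.95/0.05 = 19.
Need 8ⁿ ≥ 19 ÷ (10/79) = 150.1.
8² = 64 falls short of 150.1 but 8³ = 512 reaches it, so n = 3.

3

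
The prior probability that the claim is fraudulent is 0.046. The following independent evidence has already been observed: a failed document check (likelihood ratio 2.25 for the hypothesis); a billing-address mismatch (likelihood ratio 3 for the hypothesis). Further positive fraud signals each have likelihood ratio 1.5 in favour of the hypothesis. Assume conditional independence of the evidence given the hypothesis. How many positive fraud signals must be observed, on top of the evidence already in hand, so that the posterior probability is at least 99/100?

15

Prior odds = 0.046/0.954 = 23/477.
Combined Bayes factor of the evidence already in hand = 2.25 × 3 = 6.75.
Odds after that evidence = (23/477) × 6.75 = 69/212.
Target odds = 0.99/0.01 = 99.
Need 1.5ⁿ ≥ 99 ÷ (69/212) = 6996/23.
1.5¹⁴ = 4782969/16384 falls short of 6996/23 but 1.5¹⁵ = 14348907/32768 reaches it, so n = 15.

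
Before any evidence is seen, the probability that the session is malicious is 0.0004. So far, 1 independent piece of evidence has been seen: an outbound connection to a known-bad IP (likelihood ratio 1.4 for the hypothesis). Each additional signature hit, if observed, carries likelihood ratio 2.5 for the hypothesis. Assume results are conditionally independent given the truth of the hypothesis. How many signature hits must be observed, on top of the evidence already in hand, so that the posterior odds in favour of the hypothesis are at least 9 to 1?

11

Prior odds = 0.0004/0.9996 = 1/2499.
Bayes factor of the evidence already in hand = 1.4.
Odds after that evidence = (1/2499) × 1.4 = 1/1785.
Target odds = 9.
Need 2.5ⁿ ≥ 9 ÷ (1/1785) = 16065.
2.5¹⁰ = 9765625/1024 falls short of 16065 but 2.5¹¹ = 48828125/2048 reaches it, so n = 11.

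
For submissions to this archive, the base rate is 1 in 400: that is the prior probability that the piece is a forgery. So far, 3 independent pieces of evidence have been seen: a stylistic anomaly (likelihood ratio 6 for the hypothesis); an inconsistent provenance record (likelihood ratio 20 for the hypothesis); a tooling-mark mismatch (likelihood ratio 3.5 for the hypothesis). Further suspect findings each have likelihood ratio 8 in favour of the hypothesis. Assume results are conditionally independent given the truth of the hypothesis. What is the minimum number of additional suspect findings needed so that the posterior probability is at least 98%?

2

Prior odds = 0.0025/0.9975 = 1/399.
Combined Bayes factor of the evidence already in hand = 6 × 20 × 3.5 = 420.
Odds after that evidence = (1/399) × 420 = 20/19.
Target odds = 0.98/0.02 = 49.
Need 8ⁿ ≥ 49 ÷ (20/19) = 46.55.
8¹ = 8 falls short of 46.55 but 8² = 64 reaches it, so n = 2.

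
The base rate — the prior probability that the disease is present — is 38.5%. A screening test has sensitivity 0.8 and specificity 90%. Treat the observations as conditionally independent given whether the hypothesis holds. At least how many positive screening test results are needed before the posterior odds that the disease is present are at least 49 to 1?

Prior odds = 0.385/0.615 = 77/123.
False-positive rate = 1 − 0.9 = 0.1; likelihood ratio of a positive = 0.8/0.1 = 8.
Target odds = 49.
Require 8ⁿ ≥ 49 ÷ (77/123) = 861/11.
8² = 64 falls short of 861/11 but 8³ = 512 reaches it, so n = 3.

3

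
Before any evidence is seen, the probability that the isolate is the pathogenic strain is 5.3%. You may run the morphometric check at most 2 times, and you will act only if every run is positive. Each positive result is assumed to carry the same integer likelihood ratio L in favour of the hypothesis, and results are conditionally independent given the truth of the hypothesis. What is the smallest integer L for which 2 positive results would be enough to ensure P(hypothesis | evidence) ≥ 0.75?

8

Prior odds = 0.053/0.947 = 53/947.
Target odds = 0.75/0.25 = 3.
Need L² ≥ 3 ÷ (53/947) = 2841/53.
7² = 49 < 2841/53 ≤ 64 = 8², so L = 8.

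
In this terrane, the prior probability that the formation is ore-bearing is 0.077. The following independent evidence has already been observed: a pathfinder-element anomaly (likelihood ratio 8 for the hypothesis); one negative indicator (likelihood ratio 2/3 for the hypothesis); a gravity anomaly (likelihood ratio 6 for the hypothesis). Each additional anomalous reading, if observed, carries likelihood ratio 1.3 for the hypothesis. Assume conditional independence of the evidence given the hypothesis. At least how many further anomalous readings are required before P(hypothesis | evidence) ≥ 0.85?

3

Prior odds = 0.077/0.923 = 77/923.
Combined Bayes factor of the evidence already in hand = 8 × (2/3) × 6 = 32.
Odds after that evidence = (77/923) × 32 = 2464/923.
Target odds = 0.85/0.15 = 17/3.
Need 1.3ⁿ ≥ 17/3 ÷ (2464/923) = 15691/7392.
1.3² = 1.69 falls short of 15691/7392 but 1.3³ = 2.197 reaches it, so n = 3.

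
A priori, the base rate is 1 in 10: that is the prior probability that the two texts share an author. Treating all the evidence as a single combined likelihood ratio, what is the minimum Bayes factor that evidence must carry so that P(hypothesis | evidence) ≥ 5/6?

Prior odds = 0.1/0.9 = 1/9.
Target odds = (5/6)/(1/6) = 5.
Required Bayes factor = 5 ÷ (1/9) = 45.

45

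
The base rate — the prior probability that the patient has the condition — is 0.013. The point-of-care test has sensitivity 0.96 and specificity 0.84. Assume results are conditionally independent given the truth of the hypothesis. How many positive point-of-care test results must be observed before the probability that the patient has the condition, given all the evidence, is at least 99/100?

5

Prior odds = 0.013/0.987 = 13/987.
False-positive rate = 1 − 0.84 = 0.16; likelihood ratio of a positive = 0.96/0.16 = 6.
Target posterior odds = 0.99/0.01 = 99.
Require 6ⁿ ≥ 99 ÷ (13/987) = 97713/13.
6⁴ = 1296 falls short of 97713/13 but 6⁵ = 7776 reaches it, so n = 5.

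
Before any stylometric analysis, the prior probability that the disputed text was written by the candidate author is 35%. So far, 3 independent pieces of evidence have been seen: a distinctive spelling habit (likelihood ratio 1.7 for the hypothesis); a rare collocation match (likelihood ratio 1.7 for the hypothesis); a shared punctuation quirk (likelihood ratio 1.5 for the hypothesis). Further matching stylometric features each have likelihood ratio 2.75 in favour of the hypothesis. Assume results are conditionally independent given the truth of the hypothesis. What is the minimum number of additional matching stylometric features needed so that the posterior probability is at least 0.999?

6

Prior odds = 0.35/0.65 = 7/13.
Combined Bayes factor of the evidence already in hand = 1.7 × 1.7 × 1.5 = 4.335.
Odds after that evidence = (7/13) × 4.335 = 6069/2600.
Target odds = 0.999/0.001 = 999.
Need 2.75ⁿ ≥ 999 ÷ (6069/2600) = 865800/2023.
2.75⁵ = 161051/1024 falls short of 865800/2023 but 2.75⁶ = 1771561/4096 reaches it, so n = 6.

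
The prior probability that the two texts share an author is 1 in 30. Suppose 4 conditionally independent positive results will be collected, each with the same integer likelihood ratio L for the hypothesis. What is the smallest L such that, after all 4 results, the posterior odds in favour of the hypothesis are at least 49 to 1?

Prior odds = (1/30)/(29/30) = 1/29.
Target odds = 49.
Need L⁴ ≥ 49 ÷ (1/29) = 1421.
6⁴ = 1296 < 1421 ≤ 2401 = 7⁴, so L = 7.

7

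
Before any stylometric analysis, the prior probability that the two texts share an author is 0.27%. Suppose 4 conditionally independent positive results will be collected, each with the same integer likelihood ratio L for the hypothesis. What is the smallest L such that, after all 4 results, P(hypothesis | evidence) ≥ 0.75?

6

Prior odds = 0.0027/0.9973 = 27/9973.
Target odds = 0.75/0.25 = 3.
Need L⁴ ≥ 3 ÷ (27/9973) = 9973/9.
5⁴ = 625 < 9973/9 ≤ 1296 = 6⁴, so L = 6.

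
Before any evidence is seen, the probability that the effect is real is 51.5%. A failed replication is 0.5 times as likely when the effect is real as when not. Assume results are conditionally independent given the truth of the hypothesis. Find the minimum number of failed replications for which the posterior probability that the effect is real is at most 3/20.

3

Prior odds: 0.515 ÷ 0.485 = 103/97.
Likelihood ratio per failed replication = 0.5.
Target posterior odds = 0.15/0.85 = 3/17.
Require 0.5ⁿ ≤ 3/17 ÷ (103/97) = 291/1751.
0.5² = 0.25 is still above 291/1751 but 0.5³ = 0.125 is at or below it, so n = 3.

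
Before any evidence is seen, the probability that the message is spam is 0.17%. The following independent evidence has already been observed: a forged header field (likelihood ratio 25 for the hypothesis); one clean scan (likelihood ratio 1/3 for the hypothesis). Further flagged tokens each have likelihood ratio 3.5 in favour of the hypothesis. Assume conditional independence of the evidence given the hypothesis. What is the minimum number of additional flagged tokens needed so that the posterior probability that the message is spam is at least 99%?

8

Prior odds = 0.0017/0.9983 = 17/9983.
Combined Bayes factor of the evidence already in hand = 25 × (1/3) = 25/3.
Odds after that evidence = (17/9983) × 25/3 = 425/29949.
Target odds = 0.99/0.01 = 99.
Need 3.5ⁿ ≥ 99 ÷ (425/29949) = 2964951/425.
3.5⁷ = 823543/128 falls short of 2964951/425 but 3.5⁸ = 5764801/256 reaches it, so n = 8.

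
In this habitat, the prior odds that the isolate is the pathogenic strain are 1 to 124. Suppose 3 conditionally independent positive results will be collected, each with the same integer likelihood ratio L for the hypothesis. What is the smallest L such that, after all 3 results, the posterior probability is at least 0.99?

24

Prior odds = 1/124.
Target odds = 0.99/0.01 = 99.
Need L³ ≥ 99 ÷ (1/124) = 12276.
23³ = 12167 < 12276 ≤ 13824 = 24³, so L = 24.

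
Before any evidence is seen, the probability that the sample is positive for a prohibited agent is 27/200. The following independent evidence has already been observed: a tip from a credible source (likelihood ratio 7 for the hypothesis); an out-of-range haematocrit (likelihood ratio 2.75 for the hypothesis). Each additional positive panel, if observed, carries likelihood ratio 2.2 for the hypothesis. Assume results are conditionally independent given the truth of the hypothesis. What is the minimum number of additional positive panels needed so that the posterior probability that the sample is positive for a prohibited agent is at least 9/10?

Prior odds = 0.135/0.865 = 27/173.
Combined Bayes factor of the evidence already in hand = 7 × 2.75 = 19.25.
Odds after that evidence = (27/173) × 19.25 = 2079/692.
Target odds = 0.9/0.1 = 9.
Need 2.2ⁿ ≥ 9 ÷ (2079/692) = 692/231.
2.2¹ = 2.2 falls short of 692/231 but 2.2² = 4.84 reaches it, so n = 2.

2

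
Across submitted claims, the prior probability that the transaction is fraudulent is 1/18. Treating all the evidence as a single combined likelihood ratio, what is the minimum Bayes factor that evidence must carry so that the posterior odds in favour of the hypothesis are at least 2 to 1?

34

Prior odds = (1/18)/(17/18) = 1/17.
Target odds = 2.
Required Bayes factor = 2 ÷ (1/17) = 34.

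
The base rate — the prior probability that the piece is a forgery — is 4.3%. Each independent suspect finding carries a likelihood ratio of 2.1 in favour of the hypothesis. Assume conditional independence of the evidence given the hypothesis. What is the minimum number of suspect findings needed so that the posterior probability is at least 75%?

6

Prior odds: 0.043 ÷ 0.957 = 43/957.
Likelihood ratio per suspect finding = 2.1.
Target posterior odds = 0.75/0.25 = 3.
Require 2.1ⁿ ≥ 3 ÷ (43/957) = 2871/43.
2.1⁵ = 4084101/100000 falls short of 2871/43 but 2.1⁶ = 85766121/1000000 reaches it, so n = 6.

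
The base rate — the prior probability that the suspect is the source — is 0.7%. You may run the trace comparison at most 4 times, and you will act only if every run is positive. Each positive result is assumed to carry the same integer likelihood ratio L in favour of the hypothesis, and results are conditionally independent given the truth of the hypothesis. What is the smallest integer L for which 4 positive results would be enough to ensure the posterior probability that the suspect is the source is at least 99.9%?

20

Prior odds = 0.007/0.993 = 7/993.
Target odds = 0.999/0.001 = 999.
Need L⁴ ≥ 999 ÷ (7/993) = 992007/7.
19⁴ = 130321 < 992007/7 ≤ 160000 = 20⁴, so L = 20.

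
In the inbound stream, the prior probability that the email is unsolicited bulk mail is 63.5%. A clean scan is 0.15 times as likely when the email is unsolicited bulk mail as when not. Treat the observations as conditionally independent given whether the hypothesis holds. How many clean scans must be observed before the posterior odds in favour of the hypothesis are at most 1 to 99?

3

Prior odds = 0.635/0.365 = 127/73.
Likelihood ratio per clean scan = 0.15.
Target odds = 1/99.
Need (127/73) × 0.15ⁿ ≤ 1/99, i.e. 0.15ⁿ ≤ 73/12573.
0.15² = 0.0225 is still above 73/12573 but 0.15³ = 0.003375 is at or below it, so n = 3.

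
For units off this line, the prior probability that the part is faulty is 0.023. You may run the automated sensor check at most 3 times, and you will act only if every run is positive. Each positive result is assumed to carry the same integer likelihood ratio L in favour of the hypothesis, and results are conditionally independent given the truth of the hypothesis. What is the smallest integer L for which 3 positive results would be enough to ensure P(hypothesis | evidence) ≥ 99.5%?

21

Prior odds = 0.023/0.977 = 23/977.
Target odds = 0.995/0.005 = 199.
Need L³ ≥ 199 ÷ (23/977) = 194423/23.
20³ = 8000 < 194423/23 ≤ 9261 = 21³, so L = 21.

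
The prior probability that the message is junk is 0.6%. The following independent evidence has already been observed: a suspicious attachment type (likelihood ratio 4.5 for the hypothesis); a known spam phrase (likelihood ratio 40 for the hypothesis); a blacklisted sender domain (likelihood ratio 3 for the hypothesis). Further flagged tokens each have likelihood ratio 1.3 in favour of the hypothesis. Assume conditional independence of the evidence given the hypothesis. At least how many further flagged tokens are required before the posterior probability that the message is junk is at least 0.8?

1

Prior odds = 0.006/0.994 = 3/497.
Combined Bayes factor of the evidence already in hand = 4.5 × 40 × 3 = 540.
Odds after that evidence = (3/497) × 540 = 1620/497.
Target odds = 0.8/0.2 = 4.
Need 1.3ⁿ ≥ 4 ÷ (1620/497) = 497/405.
1.3¹ = 1.3, which meets the required 497/405; so n = 1.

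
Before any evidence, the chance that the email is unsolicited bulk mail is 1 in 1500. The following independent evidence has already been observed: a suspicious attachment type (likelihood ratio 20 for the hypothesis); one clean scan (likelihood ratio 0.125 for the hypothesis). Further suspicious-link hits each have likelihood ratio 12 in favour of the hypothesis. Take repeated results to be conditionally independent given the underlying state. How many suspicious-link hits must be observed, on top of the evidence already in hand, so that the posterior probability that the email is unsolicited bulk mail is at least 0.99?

5

Prior odds = (1/1500)/(1499/1500) = 1/1499.
Combined Bayes factor of the evidence already in hand = 20 × 0.125 = 2.5.
Odds after that evidence = (1/1499) × 2.5 = 5/2998.
Target odds = 0.99/0.01 = 99.
Need 12ⁿ ≥ 99 ÷ (5/2998) = 59360.4.
12⁴ = 20736 falls short of 59360.4 but 12⁵ = 248832 reaches it, so n = 5.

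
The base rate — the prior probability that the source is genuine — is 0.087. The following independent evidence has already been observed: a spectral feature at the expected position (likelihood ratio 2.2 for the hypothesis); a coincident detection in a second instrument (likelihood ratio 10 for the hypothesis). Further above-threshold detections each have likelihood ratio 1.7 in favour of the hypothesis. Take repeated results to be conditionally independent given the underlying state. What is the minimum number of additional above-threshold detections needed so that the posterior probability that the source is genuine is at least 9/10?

Prior odds = 0.087/0.913 = 87/913.
Combined Bayes factor of the evidence already in hand = 2.2 × 10 = 22.
Odds after that evidence = (87/913) × 22 = 174/83.
Target odds = 0.9/0.1 = 9.
Need 1.7ⁿ ≥ 9 ÷ (174/83) = 249/58.
1.7² = 2.89 falls short of 249/58 but 1.7³ = 4.913 reaches it, so n = 3.

3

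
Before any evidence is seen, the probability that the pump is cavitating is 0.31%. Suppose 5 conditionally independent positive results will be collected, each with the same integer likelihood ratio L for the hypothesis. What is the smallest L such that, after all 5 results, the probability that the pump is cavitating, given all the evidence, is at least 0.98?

Prior odds = 0.0031/0.9969 = 31/9969.
Target odds = 0.98/0.02 = 49.
Need L⁵ ≥ 49 ÷ (31/9969) = 488481/31.
6⁵ = 7776 < 488481/31 ≤ 16807 = 7⁵, so L = 7.

7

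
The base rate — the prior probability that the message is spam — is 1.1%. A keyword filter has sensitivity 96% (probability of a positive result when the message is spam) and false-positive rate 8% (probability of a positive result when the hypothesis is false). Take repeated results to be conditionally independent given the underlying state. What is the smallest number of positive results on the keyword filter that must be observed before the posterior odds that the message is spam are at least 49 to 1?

Prior odds: 0.011 ÷ 0.989 = 11/989.
Likelihood ratio of a positive result = 0.96/0.08 = 12.
Target odds = 49.
Require 12ⁿ ≥ 49 ÷ (11/989) = 48461/11.
12³ = 1728 falls short of 48461/11 but 12⁴ = 20736 reaches it, so n = 4.

4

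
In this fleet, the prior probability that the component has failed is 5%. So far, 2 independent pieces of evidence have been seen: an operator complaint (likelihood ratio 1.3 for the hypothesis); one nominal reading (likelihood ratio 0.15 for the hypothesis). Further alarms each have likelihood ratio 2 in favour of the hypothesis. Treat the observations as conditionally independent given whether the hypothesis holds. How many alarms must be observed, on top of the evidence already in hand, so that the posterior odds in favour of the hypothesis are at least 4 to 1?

Prior odds = 0.05/0.95 = 1/19.
Combined Bayes factor of the evidence already in hand = 1.3 × 0.15 = 0.195.
Odds after that evidence = (1/19) × 0.195 = 39/3800.
Target odds = 4.
Need 2ⁿ ≥ 4 ÷ (39/3800) = 15200/39.
2⁸ = 256 falls short of 15200/39 but 2⁹ = 512 reaches it, so n = 9.

9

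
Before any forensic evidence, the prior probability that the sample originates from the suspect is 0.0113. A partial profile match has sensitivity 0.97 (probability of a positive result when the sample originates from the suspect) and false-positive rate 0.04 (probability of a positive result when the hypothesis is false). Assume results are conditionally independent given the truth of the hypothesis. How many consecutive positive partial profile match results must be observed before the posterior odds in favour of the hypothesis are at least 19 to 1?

Prior odds = 0.0113/0.9887 = 113/9887.
Likelihood ratio of a positive result = 0.97/0.04 = 24.25.
Target odds = 19.
Require 24.25ⁿ ≥ 19 ÷ (113/9887) = 187853/113.
24.25² = 588.0625 falls short of 187853/113 but 24.25³ = 912673/64 reaches it, so n = 3.

3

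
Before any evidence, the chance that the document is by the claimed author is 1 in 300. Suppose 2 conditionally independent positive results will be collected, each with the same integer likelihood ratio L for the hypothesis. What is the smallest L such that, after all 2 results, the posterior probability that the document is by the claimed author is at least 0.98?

Prior odds = (1/300)/(299/300) = 1/299.
Target odds = 0.98/0.02 = 49.
Need L² ≥ 49 ÷ (1/299) = 14651.
121² = 14641 < 14651 ≤ 14884 = 122², so L = 122.

122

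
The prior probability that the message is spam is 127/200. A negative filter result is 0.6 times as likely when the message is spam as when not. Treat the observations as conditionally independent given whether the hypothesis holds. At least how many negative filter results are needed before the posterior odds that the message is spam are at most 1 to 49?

9

Prior odds = 0.635/0.365 = 127/73.
Likelihood ratio per negative filter result = 0.6.
Target odds = 1/49.
Need (127/73) × 0.6ⁿ ≤ 1/49, i.e. 0.6ⁿ ≤ 73/6223.
0.6⁸ = 6561/390625 is still above 73/6223 but 0.6⁹ = 19683/1953125 is at or below it, so n = 9.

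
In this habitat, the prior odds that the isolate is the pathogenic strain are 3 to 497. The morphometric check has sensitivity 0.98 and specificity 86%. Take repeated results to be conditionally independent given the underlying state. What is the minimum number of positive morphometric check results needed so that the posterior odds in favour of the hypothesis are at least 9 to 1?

Prior odds = 3/497.
False-positive rate = 1 − 0.86 = 0.14; likelihood ratio of a positive = 0.98/0.14 = 7.
Target odds = 9.
Require 7ⁿ ≥ 9 ÷ (3/497) = 1491.
7³ = 343 falls short of 1491 but 7⁴ = 2401 reaches it, so n = 4.

4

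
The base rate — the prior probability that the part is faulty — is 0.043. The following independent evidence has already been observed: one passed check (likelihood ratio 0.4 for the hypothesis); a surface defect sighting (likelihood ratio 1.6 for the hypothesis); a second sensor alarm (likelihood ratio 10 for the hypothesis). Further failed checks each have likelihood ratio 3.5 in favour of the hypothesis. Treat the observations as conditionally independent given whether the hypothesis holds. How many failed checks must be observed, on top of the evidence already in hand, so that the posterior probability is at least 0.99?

5

Prior odds = 0.043/0.957 = 43/957.
Combined Bayes factor of the evidence already in hand = 0.4 × 1.6 × 10 = 6.4.
Odds after that evidence = (43/957) × 6.4 = 1376/4785.
Target odds = 0.99/0.01 = 99.
Need 3.5ⁿ ≥ 99 ÷ (1376/4785) = 473715/1376.
3.5⁴ = 150.0625 falls short of 473715/1376 but 3.5⁵ = 525.21875 reaches it, so n = 5.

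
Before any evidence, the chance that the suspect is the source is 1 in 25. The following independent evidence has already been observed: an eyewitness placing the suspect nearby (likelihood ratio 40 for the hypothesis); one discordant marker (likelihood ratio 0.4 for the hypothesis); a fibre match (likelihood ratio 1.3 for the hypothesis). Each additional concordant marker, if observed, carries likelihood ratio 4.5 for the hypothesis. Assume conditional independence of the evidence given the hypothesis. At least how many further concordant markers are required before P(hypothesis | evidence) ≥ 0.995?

4

Prior odds = 0.04/0.96 = 1/24.
Combined Bayes factor of the evidence already in hand = 40 × 0.4 × 1.3 = 20.8.
Odds after that evidence = (1/24) × 20.8 = 13/15.
Target odds = 0.995/0.005 = 199.
Need 4.5ⁿ ≥ 199 ÷ (13/15) = 2985/13.
4.5³ = 91.125 falls short of 2985/13 but 4.5⁴ = 410.0625 reaches it, so n = 4.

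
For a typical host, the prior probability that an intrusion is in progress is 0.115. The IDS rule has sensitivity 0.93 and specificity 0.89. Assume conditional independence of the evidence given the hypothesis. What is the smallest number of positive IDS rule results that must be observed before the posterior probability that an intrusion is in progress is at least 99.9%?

Prior odds: 0.115 ÷ 0.885 = 23/177.
False-positive rate = 1 − 0.89 = 0.11; likelihood ratio of a positive = 0.93/0.11 = 93/11.
Target posterior odds = 0.999/0.001 = 999.
Need (23/177) × (93/11)ⁿ ≥ 999, i.e. (93/11)ⁿ ≥ 176823/23.
(93/11)⁴ = 74805201/14641 falls short of 176823/23 but (93/11)⁵ ≈43196.8 reaches it, so n = 5.

5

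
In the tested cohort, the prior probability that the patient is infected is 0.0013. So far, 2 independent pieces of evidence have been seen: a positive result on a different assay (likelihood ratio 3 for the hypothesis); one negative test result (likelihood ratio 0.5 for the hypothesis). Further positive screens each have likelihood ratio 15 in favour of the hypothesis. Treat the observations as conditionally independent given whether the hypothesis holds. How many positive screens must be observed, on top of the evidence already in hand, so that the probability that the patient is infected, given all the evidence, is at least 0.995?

Prior odds = 0.0013/0.9987 = 13/9987.
Combined Bayes factor of the evidence already in hand = 3 × 0.5 = 1.5.
Odds after that evidence = (13/9987) × 1.5 = 13/6658.
Target odds = 0.995/0.005 = 199.
Need 15ⁿ ≥ 199 ÷ (13/6658) = 1324942/13.
15⁴ = 50625 falls short of 1324942/13 but 15⁵ = 759375 reaches it, so n = 5.

5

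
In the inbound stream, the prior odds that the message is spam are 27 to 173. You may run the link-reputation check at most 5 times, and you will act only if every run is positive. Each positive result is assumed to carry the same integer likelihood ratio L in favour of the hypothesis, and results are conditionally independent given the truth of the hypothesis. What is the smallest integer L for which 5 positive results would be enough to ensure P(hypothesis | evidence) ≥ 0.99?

Prior odds = 27/173.
Target odds = 0.99/0.01 = 99.
Need L⁵ ≥ 99 ÷ (27/173) = 1903/3.
3⁵ = 243 < 1903/3 ≤ 1024 = 4⁵, so L = 4.

4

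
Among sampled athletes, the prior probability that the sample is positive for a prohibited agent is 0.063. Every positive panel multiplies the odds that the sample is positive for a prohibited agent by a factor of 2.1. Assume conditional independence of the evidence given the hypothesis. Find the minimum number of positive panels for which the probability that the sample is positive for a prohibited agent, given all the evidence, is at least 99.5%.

Prior odds = 0.063/0.937 = 63/937.
Likelihood ratio per positive panel = 2.1.
Target posterior odds = 0.995/0.005 = 199.
Need (63/937) × 2.1ⁿ ≥ 199, i.e. 2.1ⁿ ≥ 186463/63.
2.1¹⁰ ≈1667.99 falls short of 186463/63 but 2.1¹¹ ≈3502.78 reaches it, so n = 11.

11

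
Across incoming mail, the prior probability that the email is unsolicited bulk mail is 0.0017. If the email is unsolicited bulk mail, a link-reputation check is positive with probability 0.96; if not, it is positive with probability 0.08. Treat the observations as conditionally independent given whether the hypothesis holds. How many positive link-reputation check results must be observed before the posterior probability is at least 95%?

Prior odds: 0.0017 ÷ 0.9983 = 17/9983.
Likelihood ratio of a positive = 0.96/0.08 = 12.
Target odds: 0.95 ÷ 0.05 = 19.
Require 12ⁿ ≥ 19 ÷ (17/9983) = 189677/17.
12³ = 1728 falls short of 189677/17 but 12⁴ = 20736 reaches it, so n = 4.

4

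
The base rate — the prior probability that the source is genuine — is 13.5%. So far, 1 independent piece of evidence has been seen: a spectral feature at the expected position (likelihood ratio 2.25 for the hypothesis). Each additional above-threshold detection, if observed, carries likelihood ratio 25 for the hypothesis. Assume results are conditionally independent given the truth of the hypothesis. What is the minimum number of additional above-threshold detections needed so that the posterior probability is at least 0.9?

2

Prior odds = 0.135/0.865 = 27/173.
Bayes factor of the evidence already in hand = 2.25.
Odds after that evidence = (27/173) × 2.25 = 243/692.
Target odds = 0.9/0.1 = 9.
Need 25ⁿ ≥ 9 ÷ (243/692) = 692/27.
25¹ = 25 falls short of 692/27 but 25² = 625 reaches it, so n = 2.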